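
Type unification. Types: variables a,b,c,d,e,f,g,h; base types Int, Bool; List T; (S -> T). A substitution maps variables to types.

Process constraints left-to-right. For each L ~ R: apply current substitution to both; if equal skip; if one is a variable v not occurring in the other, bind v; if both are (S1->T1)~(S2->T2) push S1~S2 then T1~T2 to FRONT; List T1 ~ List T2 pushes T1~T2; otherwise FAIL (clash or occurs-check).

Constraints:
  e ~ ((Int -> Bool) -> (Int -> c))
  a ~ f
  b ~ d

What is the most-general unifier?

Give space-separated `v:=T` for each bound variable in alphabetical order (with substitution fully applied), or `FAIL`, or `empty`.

step 1: unify e ~ ((Int -> Bool) -> (Int -> c))  [subst: {-} | 2 pending]
  bind e := ((Int -> Bool) -> (Int -> c))
step 2: unify a ~ f  [subst: {e:=((Int -> Bool) -> (Int -> c))} | 1 pending]
  bind a := f
step 3: unify b ~ d  [subst: {e:=((Int -> Bool) -> (Int -> c)), a:=f} | 0 pending]
  bind b := d

Answer: a:=f b:=d e:=((Int -> Bool) -> (Int -> c))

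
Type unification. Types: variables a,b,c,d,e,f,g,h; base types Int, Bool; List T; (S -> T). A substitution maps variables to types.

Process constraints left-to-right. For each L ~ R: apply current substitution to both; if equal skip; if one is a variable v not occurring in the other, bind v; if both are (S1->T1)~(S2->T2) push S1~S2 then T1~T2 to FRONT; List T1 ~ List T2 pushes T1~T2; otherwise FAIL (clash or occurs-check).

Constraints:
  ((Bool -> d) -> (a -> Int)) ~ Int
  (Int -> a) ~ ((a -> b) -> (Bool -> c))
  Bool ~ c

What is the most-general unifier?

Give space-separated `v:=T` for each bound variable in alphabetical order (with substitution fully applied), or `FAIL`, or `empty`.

step 1: unify ((Bool -> d) -> (a -> Int)) ~ Int  [subst: {-} | 2 pending]
  clash: ((Bool -> d) -> (a -> Int)) vs Int

Answer: FAIL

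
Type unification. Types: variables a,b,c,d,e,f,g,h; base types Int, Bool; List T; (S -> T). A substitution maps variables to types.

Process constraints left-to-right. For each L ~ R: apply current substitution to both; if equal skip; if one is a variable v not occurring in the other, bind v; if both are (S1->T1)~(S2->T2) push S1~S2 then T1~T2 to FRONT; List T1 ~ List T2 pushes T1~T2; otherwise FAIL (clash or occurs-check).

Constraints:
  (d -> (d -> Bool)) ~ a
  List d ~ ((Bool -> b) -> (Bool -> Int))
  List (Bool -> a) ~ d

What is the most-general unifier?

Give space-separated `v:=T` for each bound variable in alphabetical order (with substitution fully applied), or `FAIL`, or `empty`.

step 1: unify (d -> (d -> Bool)) ~ a  [subst: {-} | 2 pending]
  bind a := (d -> (d -> Bool))
step 2: unify List d ~ ((Bool -> b) -> (Bool -> Int))  [subst: {a:=(d -> (d -> Bool))} | 1 pending]
  clash: List d vs ((Bool -> b) -> (Bool -> Int))

Answer: FAIL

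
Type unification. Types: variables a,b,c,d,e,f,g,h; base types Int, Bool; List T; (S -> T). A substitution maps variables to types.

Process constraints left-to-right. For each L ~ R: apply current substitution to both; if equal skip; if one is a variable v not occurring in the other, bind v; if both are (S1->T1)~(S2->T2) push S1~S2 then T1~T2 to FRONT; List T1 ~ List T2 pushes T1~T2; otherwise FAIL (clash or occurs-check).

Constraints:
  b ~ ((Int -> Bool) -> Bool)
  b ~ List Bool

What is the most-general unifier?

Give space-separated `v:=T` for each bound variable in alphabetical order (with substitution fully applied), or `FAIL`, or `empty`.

Answer: FAIL

Derivation:
step 1: unify b ~ ((Int -> Bool) -> Bool)  [subst: {-} | 1 pending]
  bind b := ((Int -> Bool) -> Bool)
step 2: unify ((Int -> Bool) -> Bool) ~ List Bool  [subst: {b:=((Int -> Bool) -> Bool)} | 0 pending]
  clash: ((Int -> Bool) -> Bool) vs List Bool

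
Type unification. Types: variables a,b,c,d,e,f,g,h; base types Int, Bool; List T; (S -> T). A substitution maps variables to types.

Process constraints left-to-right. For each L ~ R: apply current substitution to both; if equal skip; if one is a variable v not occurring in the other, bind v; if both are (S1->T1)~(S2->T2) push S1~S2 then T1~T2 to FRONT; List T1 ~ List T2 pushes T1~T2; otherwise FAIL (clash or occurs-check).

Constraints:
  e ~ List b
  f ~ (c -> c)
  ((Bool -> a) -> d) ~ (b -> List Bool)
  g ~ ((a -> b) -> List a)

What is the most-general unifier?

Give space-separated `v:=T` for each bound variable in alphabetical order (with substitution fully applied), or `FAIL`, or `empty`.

step 1: unify e ~ List b  [subst: {-} | 3 pending]
  bind e := List b
step 2: unify f ~ (c -> c)  [subst: {e:=List b} | 2 pending]
  bind f := (c -> c)
step 3: unify ((Bool -> a) -> d) ~ (b -> List Bool)  [subst: {e:=List b, f:=(c -> c)} | 1 pending]
  -> decompose arrow: push (Bool -> a)~b, d~List Bool
step 4: unify (Bool -> a) ~ b  [subst: {e:=List b, f:=(c -> c)} | 2 pending]
  bind b := (Bool -> a)
step 5: unify d ~ List Bool  [subst: {e:=List b, f:=(c -> c), b:=(Bool -> a)} | 1 pending]
  bind d := List Bool
step 6: unify g ~ ((a -> (Bool -> a)) -> List a)  [subst: {e:=List b, f:=(c -> c), b:=(Bool -> a), d:=List Bool} | 0 pending]
  bind g := ((a -> (Bool -> a)) -> List a)

Answer: b:=(Bool -> a) d:=List Bool e:=List (Bool -> a) f:=(c -> c) g:=((a -> (Bool -> a)) -> List a)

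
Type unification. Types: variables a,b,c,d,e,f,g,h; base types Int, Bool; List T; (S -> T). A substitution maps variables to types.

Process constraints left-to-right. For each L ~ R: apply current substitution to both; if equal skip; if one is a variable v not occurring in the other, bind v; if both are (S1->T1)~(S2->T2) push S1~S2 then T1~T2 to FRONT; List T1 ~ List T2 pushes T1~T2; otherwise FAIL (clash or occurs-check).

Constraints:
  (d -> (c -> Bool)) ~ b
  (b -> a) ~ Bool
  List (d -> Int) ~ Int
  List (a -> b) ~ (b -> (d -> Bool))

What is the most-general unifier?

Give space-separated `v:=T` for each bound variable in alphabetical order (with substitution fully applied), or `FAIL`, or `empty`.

step 1: unify (d -> (c -> Bool)) ~ b  [subst: {-} | 3 pending]
  bind b := (d -> (c -> Bool))
step 2: unify ((d -> (c -> Bool)) -> a) ~ Bool  [subst: {b:=(d -> (c -> Bool))} | 2 pending]
  clash: ((d -> (c -> Bool)) -> a) vs Bool

Answer: FAIL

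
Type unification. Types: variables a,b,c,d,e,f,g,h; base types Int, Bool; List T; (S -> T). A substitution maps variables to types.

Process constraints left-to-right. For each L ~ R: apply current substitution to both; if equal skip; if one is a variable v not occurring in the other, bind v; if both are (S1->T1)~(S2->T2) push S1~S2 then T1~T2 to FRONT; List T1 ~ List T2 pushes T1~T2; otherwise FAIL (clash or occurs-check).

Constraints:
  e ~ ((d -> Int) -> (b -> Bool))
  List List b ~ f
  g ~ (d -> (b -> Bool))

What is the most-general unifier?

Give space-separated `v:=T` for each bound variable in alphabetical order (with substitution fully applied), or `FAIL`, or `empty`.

step 1: unify e ~ ((d -> Int) -> (b -> Bool))  [subst: {-} | 2 pending]
  bind e := ((d -> Int) -> (b -> Bool))
step 2: unify List List b ~ f  [subst: {e:=((d -> Int) -> (b -> Bool))} | 1 pending]
  bind f := List List b
step 3: unify g ~ (d -> (b -> Bool))  [subst: {e:=((d -> Int) -> (b -> Bool)), f:=List List b} | 0 pending]
  bind g := (d -> (b -> Bool))

Answer: e:=((d -> Int) -> (b -> Bool)) f:=List List b g:=(d -> (b -> Bool))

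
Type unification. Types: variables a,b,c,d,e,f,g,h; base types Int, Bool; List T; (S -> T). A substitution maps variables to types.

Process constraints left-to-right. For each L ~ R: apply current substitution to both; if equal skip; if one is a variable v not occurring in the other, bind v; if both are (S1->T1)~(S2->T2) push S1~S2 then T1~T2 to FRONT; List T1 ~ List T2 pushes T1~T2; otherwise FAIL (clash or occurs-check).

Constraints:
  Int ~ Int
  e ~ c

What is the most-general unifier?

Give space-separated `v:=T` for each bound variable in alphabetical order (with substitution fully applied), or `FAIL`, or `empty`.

Answer: e:=c

Derivation:
step 1: unify Int ~ Int  [subst: {-} | 1 pending]
  -> identical, skip
step 2: unify e ~ c  [subst: {-} | 0 pending]
  bind e := c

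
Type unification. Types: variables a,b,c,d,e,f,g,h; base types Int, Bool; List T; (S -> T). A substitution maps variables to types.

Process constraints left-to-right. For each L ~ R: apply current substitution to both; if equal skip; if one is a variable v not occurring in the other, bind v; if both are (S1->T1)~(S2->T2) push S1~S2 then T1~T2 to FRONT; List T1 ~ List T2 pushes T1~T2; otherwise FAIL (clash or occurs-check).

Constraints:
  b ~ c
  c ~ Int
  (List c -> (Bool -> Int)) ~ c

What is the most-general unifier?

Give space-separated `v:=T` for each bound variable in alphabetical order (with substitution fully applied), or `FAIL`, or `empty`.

Answer: FAIL

Derivation:
step 1: unify b ~ c  [subst: {-} | 2 pending]
  bind b := c
step 2: unify c ~ Int  [subst: {b:=c} | 1 pending]
  bind c := Int
step 3: unify (List Int -> (Bool -> Int)) ~ Int  [subst: {b:=c, c:=Int} | 0 pending]
  clash: (List Int -> (Bool -> Int)) vs Int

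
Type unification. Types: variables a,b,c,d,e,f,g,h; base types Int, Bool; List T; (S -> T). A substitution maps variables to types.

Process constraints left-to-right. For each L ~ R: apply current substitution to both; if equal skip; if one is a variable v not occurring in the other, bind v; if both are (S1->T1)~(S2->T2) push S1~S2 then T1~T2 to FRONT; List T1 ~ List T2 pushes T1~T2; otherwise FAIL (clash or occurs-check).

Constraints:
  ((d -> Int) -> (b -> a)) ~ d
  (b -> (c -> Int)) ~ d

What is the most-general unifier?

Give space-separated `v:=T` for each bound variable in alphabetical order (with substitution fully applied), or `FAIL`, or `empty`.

Answer: FAIL

Derivation:
step 1: unify ((d -> Int) -> (b -> a)) ~ d  [subst: {-} | 1 pending]
  occurs-check fail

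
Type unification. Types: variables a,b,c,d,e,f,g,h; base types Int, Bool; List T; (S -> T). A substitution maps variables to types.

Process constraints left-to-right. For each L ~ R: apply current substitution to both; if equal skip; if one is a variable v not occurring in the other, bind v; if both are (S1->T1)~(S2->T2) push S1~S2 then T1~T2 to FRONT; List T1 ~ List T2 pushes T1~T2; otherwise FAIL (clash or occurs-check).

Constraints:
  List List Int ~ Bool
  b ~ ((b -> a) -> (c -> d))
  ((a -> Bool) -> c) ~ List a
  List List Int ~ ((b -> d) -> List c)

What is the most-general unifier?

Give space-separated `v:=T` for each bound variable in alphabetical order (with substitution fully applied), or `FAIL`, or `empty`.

Answer: FAIL

Derivation:
step 1: unify List List Int ~ Bool  [subst: {-} | 3 pending]
  clash: List List Int vs Bool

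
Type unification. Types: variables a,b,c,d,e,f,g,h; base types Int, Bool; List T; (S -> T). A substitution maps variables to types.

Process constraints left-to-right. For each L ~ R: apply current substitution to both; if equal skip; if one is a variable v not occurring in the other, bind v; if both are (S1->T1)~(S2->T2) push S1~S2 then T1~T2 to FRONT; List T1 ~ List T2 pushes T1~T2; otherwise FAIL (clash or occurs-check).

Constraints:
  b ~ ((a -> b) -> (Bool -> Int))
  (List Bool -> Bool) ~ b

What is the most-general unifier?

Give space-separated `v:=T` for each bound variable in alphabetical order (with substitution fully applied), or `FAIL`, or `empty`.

step 1: unify b ~ ((a -> b) -> (Bool -> Int))  [subst: {-} | 1 pending]
  occurs-check fail: b in ((a -> b) -> (Bool -> Int))

Answer: FAIL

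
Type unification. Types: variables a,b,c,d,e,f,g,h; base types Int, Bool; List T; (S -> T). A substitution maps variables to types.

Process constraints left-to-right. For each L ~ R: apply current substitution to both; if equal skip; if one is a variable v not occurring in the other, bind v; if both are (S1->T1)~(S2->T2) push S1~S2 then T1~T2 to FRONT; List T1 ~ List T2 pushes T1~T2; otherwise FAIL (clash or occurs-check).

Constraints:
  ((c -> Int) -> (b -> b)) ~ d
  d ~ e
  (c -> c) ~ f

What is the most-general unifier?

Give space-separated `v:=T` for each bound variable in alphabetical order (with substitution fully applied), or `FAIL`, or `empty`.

step 1: unify ((c -> Int) -> (b -> b)) ~ d  [subst: {-} | 2 pending]
  bind d := ((c -> Int) -> (b -> b))
step 2: unify ((c -> Int) -> (b -> b)) ~ e  [subst: {d:=((c -> Int) -> (b -> b))} | 1 pending]
  bind e := ((c -> Int) -> (b -> b))
step 3: unify (c -> c) ~ f  [subst: {d:=((c -> Int) -> (b -> b)), e:=((c -> Int) -> (b -> b))} | 0 pending]
  bind f := (c -> c)

Answer: d:=((c -> Int) -> (b -> b)) e:=((c -> Int) -> (b -> b)) f:=(c -> c)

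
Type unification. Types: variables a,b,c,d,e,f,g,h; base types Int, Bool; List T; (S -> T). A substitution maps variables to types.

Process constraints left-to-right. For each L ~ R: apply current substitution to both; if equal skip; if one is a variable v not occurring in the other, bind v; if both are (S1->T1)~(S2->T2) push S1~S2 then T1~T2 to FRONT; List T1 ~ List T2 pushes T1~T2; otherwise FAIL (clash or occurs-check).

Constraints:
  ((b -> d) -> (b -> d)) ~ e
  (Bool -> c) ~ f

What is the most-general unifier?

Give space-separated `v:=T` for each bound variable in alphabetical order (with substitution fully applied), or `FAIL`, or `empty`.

Answer: e:=((b -> d) -> (b -> d)) f:=(Bool -> c)

Derivation:
step 1: unify ((b -> d) -> (b -> d)) ~ e  [subst: {-} | 1 pending]
  bind e := ((b -> d) -> (b -> d))
step 2: unify (Bool -> c) ~ f  [subst: {e:=((b -> d) -> (b -> d))} | 0 pending]
  bind f := (Bool -> c)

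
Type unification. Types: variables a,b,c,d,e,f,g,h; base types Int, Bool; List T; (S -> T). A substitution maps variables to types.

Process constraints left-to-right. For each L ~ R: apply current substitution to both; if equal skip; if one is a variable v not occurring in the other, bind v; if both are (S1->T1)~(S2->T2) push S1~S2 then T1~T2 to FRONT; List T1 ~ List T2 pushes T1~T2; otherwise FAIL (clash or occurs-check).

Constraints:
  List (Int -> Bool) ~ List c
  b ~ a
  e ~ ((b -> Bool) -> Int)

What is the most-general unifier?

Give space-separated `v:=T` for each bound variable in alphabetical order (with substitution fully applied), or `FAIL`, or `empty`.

step 1: unify List (Int -> Bool) ~ List c  [subst: {-} | 2 pending]
  -> decompose List: push (Int -> Bool)~c
step 2: unify (Int -> Bool) ~ c  [subst: {-} | 2 pending]
  bind c := (Int -> Bool)
step 3: unify b ~ a  [subst: {c:=(Int -> Bool)} | 1 pending]
  bind b := a
step 4: unify e ~ ((a -> Bool) -> Int)  [subst: {c:=(Int -> Bool), b:=a} | 0 pending]
  bind e := ((a -> Bool) -> Int)

Answer: b:=a c:=(Int -> Bool) e:=((a -> Bool) -> Int)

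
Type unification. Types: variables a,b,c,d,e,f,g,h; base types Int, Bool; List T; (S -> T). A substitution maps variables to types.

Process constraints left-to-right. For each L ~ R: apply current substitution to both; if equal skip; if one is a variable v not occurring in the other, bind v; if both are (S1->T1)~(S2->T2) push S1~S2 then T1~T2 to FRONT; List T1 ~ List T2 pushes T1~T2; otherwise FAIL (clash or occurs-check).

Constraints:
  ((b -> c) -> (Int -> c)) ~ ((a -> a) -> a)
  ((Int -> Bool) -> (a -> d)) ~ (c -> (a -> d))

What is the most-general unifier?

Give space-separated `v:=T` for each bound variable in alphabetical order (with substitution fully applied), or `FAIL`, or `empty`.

step 1: unify ((b -> c) -> (Int -> c)) ~ ((a -> a) -> a)  [subst: {-} | 1 pending]
  -> decompose arrow: push (b -> c)~(a -> a), (Int -> c)~a
step 2: unify (b -> c) ~ (a -> a)  [subst: {-} | 2 pending]
  -> decompose arrow: push b~a, c~a
step 3: unify b ~ a  [subst: {-} | 3 pending]
  bind b := a
step 4: unify c ~ a  [subst: {b:=a} | 2 pending]
  bind c := a
step 5: unify (Int -> a) ~ a  [subst: {b:=a, c:=a} | 1 pending]
  occurs-check fail

Answer: FAIL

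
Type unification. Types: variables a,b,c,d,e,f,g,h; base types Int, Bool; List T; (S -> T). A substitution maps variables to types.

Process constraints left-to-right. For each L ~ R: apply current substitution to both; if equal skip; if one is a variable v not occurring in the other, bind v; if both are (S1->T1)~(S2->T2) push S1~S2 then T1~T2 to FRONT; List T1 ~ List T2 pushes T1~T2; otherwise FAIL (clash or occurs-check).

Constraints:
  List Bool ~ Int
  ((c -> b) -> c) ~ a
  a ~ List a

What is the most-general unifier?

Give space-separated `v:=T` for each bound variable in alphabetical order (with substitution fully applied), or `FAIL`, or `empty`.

Answer: FAIL

Derivation:
step 1: unify List Bool ~ Int  [subst: {-} | 2 pending]
  clash: List Bool vs Int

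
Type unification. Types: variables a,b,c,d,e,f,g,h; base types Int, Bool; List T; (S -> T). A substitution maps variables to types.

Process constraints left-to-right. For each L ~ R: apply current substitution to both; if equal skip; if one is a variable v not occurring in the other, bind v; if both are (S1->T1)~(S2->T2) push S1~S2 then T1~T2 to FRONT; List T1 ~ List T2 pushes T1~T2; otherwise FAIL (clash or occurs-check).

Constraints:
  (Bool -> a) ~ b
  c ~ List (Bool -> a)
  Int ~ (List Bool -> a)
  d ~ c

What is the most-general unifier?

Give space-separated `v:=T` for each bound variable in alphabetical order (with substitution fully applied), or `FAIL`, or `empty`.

Answer: FAIL

Derivation:
step 1: unify (Bool -> a) ~ b  [subst: {-} | 3 pending]
  bind b := (Bool -> a)
step 2: unify c ~ List (Bool -> a)  [subst: {b:=(Bool -> a)} | 2 pending]
  bind c := List (Bool -> a)
step 3: unify Int ~ (List Bool -> a)  [subst: {b:=(Bool -> a), c:=List (Bool -> a)} | 1 pending]
  clash: Int vs (List Bool -> a)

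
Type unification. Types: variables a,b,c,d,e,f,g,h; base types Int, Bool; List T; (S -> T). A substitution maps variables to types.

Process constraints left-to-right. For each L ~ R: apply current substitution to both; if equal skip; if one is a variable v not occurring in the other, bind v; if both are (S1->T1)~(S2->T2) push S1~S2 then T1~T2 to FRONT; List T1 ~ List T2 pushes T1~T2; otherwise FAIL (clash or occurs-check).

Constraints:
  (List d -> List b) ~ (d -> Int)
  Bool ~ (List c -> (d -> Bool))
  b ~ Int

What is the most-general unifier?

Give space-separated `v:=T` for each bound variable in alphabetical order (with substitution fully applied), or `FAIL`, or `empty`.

step 1: unify (List d -> List b) ~ (d -> Int)  [subst: {-} | 2 pending]
  -> decompose arrow: push List d~d, List b~Int
step 2: unify List d ~ d  [subst: {-} | 3 pending]
  occurs-check fail

Answer: FAIL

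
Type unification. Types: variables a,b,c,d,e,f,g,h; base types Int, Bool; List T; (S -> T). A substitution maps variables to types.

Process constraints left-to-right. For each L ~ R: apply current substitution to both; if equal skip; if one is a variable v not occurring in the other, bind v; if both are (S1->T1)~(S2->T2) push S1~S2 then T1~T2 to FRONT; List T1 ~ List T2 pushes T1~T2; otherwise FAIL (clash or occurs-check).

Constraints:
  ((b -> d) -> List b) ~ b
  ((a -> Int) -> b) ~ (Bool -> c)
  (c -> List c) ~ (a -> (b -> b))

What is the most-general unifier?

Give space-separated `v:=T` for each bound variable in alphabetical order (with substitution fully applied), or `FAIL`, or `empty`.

step 1: unify ((b -> d) -> List b) ~ b  [subst: {-} | 2 pending]
  occurs-check fail

Answer: FAIL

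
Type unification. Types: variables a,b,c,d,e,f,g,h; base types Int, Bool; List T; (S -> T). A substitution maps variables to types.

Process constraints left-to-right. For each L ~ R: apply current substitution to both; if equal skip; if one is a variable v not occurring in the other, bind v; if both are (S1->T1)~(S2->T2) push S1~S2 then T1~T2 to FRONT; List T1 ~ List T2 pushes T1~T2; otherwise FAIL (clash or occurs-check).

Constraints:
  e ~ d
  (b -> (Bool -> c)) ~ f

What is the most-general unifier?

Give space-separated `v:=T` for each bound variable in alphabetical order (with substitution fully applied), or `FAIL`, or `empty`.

Answer: e:=d f:=(b -> (Bool -> c))

Derivation:
step 1: unify e ~ d  [subst: {-} | 1 pending]
  bind e := d
step 2: unify (b -> (Bool -> c)) ~ f  [subst: {e:=d} | 0 pending]
  bind f := (b -> (Bool -> c))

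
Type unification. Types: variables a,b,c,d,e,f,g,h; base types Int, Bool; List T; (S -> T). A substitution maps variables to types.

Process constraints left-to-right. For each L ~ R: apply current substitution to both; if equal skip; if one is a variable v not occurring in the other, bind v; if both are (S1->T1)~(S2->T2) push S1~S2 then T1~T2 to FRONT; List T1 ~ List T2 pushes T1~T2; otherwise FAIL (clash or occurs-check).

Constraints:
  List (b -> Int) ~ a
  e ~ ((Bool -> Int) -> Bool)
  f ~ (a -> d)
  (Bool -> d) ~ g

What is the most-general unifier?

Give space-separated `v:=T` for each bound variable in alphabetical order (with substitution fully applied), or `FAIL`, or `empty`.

step 1: unify List (b -> Int) ~ a  [subst: {-} | 3 pending]
  bind a := List (b -> Int)
step 2: unify e ~ ((Bool -> Int) -> Bool)  [subst: {a:=List (b -> Int)} | 2 pending]
  bind e := ((Bool -> Int) -> Bool)
step 3: unify f ~ (List (b -> Int) -> d)  [subst: {a:=List (b -> Int), e:=((Bool -> Int) -> Bool)} | 1 pending]
  bind f := (List (b -> Int) -> d)
step 4: unify (Bool -> d) ~ g  [subst: {a:=List (b -> Int), e:=((Bool -> Int) -> Bool), f:=(List (b -> Int) -> d)} | 0 pending]
  bind g := (Bool -> d)

Answer: a:=List (b -> Int) e:=((Bool -> Int) -> Bool) f:=(List (b -> Int) -> d) g:=(Bool -> d)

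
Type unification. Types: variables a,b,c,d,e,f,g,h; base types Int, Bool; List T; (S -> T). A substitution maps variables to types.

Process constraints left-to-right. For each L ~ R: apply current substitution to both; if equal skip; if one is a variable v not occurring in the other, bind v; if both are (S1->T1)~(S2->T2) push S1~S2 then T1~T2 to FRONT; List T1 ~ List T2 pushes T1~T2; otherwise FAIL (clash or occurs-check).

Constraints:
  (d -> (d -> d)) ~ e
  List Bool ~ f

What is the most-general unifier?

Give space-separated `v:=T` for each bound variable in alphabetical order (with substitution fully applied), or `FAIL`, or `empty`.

Answer: e:=(d -> (d -> d)) f:=List Bool

Derivation:
step 1: unify (d -> (d -> d)) ~ e  [subst: {-} | 1 pending]
  bind e := (d -> (d -> d))
step 2: unify List Bool ~ f  [subst: {e:=(d -> (d -> d))} | 0 pending]
  bind f := List Bool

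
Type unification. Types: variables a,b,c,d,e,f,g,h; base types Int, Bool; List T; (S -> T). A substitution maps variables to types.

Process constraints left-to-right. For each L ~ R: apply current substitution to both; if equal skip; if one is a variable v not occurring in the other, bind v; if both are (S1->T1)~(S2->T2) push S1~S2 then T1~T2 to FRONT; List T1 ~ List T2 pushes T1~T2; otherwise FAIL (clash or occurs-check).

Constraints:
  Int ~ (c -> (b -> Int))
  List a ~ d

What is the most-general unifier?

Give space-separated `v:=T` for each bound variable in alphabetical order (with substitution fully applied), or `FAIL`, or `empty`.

step 1: unify Int ~ (c -> (b -> Int))  [subst: {-} | 1 pending]
  clash: Int vs (c -> (b -> Int))

Answer: FAIL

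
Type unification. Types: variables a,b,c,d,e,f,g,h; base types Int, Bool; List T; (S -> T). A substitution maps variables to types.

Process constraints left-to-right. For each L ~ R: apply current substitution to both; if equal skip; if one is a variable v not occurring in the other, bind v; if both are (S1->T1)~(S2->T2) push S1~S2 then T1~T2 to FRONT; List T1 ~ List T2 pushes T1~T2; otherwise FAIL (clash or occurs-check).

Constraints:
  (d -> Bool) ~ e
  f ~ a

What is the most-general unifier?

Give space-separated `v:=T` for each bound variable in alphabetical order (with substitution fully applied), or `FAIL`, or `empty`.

Answer: e:=(d -> Bool) f:=a

Derivation:
step 1: unify (d -> Bool) ~ e  [subst: {-} | 1 pending]
  bind e := (d -> Bool)
step 2: unify f ~ a  [subst: {e:=(d -> Bool)} | 0 pending]
  bind f := a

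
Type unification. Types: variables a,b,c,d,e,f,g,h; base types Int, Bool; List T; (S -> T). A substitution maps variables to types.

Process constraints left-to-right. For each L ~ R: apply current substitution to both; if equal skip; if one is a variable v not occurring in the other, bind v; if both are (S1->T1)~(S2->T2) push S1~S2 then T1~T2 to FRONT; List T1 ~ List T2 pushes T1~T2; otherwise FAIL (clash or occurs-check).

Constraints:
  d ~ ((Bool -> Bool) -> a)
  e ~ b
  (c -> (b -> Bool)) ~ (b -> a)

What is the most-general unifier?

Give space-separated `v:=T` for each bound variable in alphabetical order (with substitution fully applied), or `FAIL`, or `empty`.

Answer: a:=(b -> Bool) c:=b d:=((Bool -> Bool) -> (b -> Bool)) e:=b

Derivation:
step 1: unify d ~ ((Bool -> Bool) -> a)  [subst: {-} | 2 pending]
  bind d := ((Bool -> Bool) -> a)
step 2: unify e ~ b  [subst: {d:=((Bool -> Bool) -> a)} | 1 pending]
  bind e := b
step 3: unify (c -> (b -> Bool)) ~ (b -> a)  [subst: {d:=((Bool -> Bool) -> a), e:=b} | 0 pending]
  -> decompose arrow: push c~b, (b -> Bool)~a
step 4: unify c ~ b  [subst: {d:=((Bool -> Bool) -> a), e:=b} | 1 pending]
  bind c := b
step 5: unify (b -> Bool) ~ a  [subst: {d:=((Bool -> Bool) -> a), e:=b, c:=b} | 0 pending]
  bind a := (b -> Bool)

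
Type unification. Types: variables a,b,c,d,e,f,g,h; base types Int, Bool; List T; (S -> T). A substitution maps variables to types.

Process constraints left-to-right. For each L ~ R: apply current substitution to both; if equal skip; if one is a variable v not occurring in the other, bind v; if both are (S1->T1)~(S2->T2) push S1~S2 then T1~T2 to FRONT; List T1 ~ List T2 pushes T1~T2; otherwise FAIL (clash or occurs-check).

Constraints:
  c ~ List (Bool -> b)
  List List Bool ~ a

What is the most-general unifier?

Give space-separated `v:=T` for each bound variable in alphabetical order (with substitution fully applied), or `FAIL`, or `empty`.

step 1: unify c ~ List (Bool -> b)  [subst: {-} | 1 pending]
  bind c := List (Bool -> b)
step 2: unify List List Bool ~ a  [subst: {c:=List (Bool -> b)} | 0 pending]
  bind a := List List Bool

Answer: a:=List List Bool c:=List (Bool -> b)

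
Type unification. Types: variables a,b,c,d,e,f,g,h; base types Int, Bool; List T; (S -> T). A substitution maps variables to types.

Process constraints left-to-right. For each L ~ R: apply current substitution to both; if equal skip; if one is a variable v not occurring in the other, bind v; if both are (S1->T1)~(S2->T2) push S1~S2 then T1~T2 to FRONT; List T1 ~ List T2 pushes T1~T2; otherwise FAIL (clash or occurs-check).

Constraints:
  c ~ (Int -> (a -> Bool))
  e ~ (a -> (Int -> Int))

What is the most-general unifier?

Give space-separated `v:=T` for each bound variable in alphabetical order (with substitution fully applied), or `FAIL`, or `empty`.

Answer: c:=(Int -> (a -> Bool)) e:=(a -> (Int -> Int))

Derivation:
step 1: unify c ~ (Int -> (a -> Bool))  [subst: {-} | 1 pending]
  bind c := (Int -> (a -> Bool))
step 2: unify e ~ (a -> (Int -> Int))  [subst: {c:=(Int -> (a -> Bool))} | 0 pending]
  bind e := (a -> (Int -> Int))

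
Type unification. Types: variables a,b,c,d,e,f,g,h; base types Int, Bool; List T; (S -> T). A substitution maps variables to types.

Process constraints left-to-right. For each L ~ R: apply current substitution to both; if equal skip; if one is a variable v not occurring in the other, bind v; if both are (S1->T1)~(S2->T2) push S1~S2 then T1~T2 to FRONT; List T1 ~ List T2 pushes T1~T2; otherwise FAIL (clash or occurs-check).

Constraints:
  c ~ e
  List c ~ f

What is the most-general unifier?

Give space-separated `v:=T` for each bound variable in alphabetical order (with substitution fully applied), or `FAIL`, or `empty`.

step 1: unify c ~ e  [subst: {-} | 1 pending]
  bind c := e
step 2: unify List e ~ f  [subst: {c:=e} | 0 pending]
  bind f := List e

Answer: c:=e f:=List e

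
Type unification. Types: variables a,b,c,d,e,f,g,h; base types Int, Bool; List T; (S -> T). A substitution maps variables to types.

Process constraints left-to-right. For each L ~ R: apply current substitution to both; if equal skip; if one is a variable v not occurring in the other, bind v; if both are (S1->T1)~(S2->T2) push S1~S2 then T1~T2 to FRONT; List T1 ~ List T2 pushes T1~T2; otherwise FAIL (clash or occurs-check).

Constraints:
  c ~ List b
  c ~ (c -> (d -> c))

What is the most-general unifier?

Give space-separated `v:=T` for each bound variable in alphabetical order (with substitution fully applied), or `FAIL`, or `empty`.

step 1: unify c ~ List b  [subst: {-} | 1 pending]
  bind c := List b
step 2: unify List b ~ (List b -> (d -> List b))  [subst: {c:=List b} | 0 pending]
  clash: List b vs (List b -> (d -> List b))

Answer: FAIL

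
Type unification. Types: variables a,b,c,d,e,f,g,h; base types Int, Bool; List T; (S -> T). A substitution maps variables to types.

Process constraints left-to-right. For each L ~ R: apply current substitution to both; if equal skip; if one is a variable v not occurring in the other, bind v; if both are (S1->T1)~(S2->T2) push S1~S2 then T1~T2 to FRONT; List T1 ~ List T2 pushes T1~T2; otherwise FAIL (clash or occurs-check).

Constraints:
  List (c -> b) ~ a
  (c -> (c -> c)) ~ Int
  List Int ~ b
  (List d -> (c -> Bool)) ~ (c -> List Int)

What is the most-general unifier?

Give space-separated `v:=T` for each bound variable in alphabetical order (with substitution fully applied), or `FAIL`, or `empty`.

step 1: unify List (c -> b) ~ a  [subst: {-} | 3 pending]
  bind a := List (c -> b)
step 2: unify (c -> (c -> c)) ~ Int  [subst: {a:=List (c -> b)} | 2 pending]
  clash: (c -> (c -> c)) vs Int

Answer: FAIL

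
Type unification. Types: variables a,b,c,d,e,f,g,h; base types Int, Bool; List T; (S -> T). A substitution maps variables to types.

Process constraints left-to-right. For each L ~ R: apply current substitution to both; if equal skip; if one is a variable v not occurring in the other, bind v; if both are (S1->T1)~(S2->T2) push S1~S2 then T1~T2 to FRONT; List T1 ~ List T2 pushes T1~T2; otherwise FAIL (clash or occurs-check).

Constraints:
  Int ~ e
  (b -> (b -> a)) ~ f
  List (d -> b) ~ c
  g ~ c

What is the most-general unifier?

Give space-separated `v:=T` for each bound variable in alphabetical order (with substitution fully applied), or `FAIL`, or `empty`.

Answer: c:=List (d -> b) e:=Int f:=(b -> (b -> a)) g:=List (d -> b)

Derivation:
step 1: unify Int ~ e  [subst: {-} | 3 pending]
  bind e := Int
step 2: unify (b -> (b -> a)) ~ f  [subst: {e:=Int} | 2 pending]
  bind f := (b -> (b -> a))
step 3: unify List (d -> b) ~ c  [subst: {e:=Int, f:=(b -> (b -> a))} | 1 pending]
  bind c := List (d -> b)
step 4: unify g ~ List (d -> b)  [subst: {e:=Int, f:=(b -> (b -> a)), c:=List (d -> b)} | 0 pending]
  bind g := List (d -> b)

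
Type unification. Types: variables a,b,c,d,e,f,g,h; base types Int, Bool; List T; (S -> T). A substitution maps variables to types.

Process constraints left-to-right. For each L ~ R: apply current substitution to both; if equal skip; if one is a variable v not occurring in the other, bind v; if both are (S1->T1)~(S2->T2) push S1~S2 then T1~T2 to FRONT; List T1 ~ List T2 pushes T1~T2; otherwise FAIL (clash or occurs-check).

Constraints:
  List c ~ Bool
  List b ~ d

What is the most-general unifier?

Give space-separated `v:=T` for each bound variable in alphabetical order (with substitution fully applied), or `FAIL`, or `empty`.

Answer: FAIL

Derivation:
step 1: unify List c ~ Bool  [subst: {-} | 1 pending]
  clash: List c vs Bool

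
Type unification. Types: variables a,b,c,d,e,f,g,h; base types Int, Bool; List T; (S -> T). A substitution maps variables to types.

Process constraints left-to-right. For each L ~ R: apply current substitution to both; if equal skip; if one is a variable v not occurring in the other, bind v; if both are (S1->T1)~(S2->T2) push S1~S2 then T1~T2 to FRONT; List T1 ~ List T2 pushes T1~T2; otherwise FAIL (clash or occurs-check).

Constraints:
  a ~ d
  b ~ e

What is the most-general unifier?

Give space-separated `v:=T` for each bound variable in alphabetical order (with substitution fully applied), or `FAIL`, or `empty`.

step 1: unify a ~ d  [subst: {-} | 1 pending]
  bind a := d
step 2: unify b ~ e  [subst: {a:=d} | 0 pending]
  bind b := e

Answer: a:=d b:=e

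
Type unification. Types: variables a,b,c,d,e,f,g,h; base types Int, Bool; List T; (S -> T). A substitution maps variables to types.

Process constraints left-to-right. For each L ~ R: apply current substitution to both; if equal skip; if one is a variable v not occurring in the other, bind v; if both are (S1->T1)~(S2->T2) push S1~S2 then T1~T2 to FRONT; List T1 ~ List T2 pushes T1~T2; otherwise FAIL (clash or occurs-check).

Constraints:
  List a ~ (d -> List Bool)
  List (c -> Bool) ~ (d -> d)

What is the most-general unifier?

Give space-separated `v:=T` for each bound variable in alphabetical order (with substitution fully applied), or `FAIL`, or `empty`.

step 1: unify List a ~ (d -> List Bool)  [subst: {-} | 1 pending]
  clash: List a vs (d -> List Bool)

Answer: FAIL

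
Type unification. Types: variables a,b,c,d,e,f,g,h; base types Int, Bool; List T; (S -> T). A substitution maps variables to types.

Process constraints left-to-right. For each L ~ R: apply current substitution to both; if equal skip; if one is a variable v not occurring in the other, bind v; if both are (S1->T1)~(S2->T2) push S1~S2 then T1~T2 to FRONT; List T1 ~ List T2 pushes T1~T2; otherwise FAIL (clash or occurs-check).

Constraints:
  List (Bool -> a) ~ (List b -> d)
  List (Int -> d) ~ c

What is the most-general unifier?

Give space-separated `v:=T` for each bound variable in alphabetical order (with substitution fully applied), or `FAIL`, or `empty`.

step 1: unify List (Bool -> a) ~ (List b -> d)  [subst: {-} | 1 pending]
  clash: List (Bool -> a) vs (List b -> d)

Answer: FAIL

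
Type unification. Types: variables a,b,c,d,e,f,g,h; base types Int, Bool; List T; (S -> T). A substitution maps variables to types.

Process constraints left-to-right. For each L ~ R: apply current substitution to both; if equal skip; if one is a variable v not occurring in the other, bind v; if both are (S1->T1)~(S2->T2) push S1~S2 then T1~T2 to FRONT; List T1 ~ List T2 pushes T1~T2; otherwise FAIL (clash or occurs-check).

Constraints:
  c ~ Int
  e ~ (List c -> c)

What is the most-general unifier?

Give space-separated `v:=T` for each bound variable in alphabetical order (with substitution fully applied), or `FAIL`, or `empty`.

step 1: unify c ~ Int  [subst: {-} | 1 pending]
  bind c := Int
step 2: unify e ~ (List Int -> Int)  [subst: {c:=Int} | 0 pending]
  bind e := (List Int -> Int)

Answer: c:=Int e:=(List Int -> Int)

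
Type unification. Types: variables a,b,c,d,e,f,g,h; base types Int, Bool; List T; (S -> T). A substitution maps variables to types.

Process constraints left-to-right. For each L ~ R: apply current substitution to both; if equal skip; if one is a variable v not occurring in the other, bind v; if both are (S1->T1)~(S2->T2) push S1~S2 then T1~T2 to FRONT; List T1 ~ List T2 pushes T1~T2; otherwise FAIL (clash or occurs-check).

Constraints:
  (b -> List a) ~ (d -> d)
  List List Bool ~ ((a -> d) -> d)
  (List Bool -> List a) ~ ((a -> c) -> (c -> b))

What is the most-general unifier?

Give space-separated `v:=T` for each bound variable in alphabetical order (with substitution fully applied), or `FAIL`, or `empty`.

Answer: FAIL

Derivation:
step 1: unify (b -> List a) ~ (d -> d)  [subst: {-} | 2 pending]
  -> decompose arrow: push b~d, List a~d
step 2: unify b ~ d  [subst: {-} | 3 pending]
  bind b := d
step 3: unify List a ~ d  [subst: {b:=d} | 2 pending]
  bind d := List a
step 4: unify List List Bool ~ ((a -> List a) -> List a)  [subst: {b:=d, d:=List a} | 1 pending]
  clash: List List Bool vs ((a -> List a) -> List a)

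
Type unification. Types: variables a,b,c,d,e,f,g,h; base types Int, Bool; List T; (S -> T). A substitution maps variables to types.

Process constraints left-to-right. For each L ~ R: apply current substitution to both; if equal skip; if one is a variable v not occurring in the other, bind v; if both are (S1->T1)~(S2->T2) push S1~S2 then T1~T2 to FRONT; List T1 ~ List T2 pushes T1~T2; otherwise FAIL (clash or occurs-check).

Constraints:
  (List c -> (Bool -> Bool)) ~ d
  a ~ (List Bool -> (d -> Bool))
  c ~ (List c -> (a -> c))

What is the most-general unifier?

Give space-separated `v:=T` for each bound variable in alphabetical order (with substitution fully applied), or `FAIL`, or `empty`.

step 1: unify (List c -> (Bool -> Bool)) ~ d  [subst: {-} | 2 pending]
  bind d := (List c -> (Bool -> Bool))
step 2: unify a ~ (List Bool -> ((List c -> (Bool -> Bool)) -> Bool))  [subst: {d:=(List c -> (Bool -> Bool))} | 1 pending]
  bind a := (List Bool -> ((List c -> (Bool -> Bool)) -> Bool))
step 3: unify c ~ (List c -> ((List Bool -> ((List c -> (Bool -> Bool)) -> Bool)) -> c))  [subst: {d:=(List c -> (Bool -> Bool)), a:=(List Bool -> ((List c -> (Bool -> Bool)) -> Bool))} | 0 pending]
  occurs-check fail: c in (List c -> ((List Bool -> ((List c -> (Bool -> Bool)) -> Bool)) -> c))

Answer: FAIL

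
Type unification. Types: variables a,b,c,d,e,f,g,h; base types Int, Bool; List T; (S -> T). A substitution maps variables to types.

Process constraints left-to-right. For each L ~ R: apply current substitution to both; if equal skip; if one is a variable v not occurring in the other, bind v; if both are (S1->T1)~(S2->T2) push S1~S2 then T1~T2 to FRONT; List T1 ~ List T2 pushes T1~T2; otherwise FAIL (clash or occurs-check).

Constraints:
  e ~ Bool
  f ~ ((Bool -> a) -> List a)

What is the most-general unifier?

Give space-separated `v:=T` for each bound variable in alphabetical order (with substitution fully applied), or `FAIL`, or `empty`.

step 1: unify e ~ Bool  [subst: {-} | 1 pending]
  bind e := Bool
step 2: unify f ~ ((Bool -> a) -> List a)  [subst: {e:=Bool} | 0 pending]
  bind f := ((Bool -> a) -> List a)

Answer: e:=Bool f:=((Bool -> a) -> List a)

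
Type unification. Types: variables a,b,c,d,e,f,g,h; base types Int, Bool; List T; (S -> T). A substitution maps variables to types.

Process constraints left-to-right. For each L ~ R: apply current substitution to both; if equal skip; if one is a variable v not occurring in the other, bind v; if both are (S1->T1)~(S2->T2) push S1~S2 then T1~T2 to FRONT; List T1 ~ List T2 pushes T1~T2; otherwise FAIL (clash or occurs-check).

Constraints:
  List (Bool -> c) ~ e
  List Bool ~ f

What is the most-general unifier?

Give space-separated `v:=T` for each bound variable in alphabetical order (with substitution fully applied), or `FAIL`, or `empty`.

step 1: unify List (Bool -> c) ~ e  [subst: {-} | 1 pending]
  bind e := List (Bool -> c)
step 2: unify List Bool ~ f  [subst: {e:=List (Bool -> c)} | 0 pending]
  bind f := List Bool

Answer: e:=List (Bool -> c) f:=List Bool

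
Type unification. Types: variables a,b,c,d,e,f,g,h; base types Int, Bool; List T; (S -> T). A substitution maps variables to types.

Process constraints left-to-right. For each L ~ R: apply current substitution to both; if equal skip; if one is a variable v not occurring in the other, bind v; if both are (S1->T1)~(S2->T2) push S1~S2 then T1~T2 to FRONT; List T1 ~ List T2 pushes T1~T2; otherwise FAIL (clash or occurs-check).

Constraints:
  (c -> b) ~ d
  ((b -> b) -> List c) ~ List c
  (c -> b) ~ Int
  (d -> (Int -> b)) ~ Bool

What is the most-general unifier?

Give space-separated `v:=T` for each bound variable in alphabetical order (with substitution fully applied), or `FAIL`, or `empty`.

Answer: FAIL

Derivation:
step 1: unify (c -> b) ~ d  [subst: {-} | 3 pending]
  bind d := (c -> b)
step 2: unify ((b -> b) -> List c) ~ List c  [subst: {d:=(c -> b)} | 2 pending]
  clash: ((b -> b) -> List c) vs List c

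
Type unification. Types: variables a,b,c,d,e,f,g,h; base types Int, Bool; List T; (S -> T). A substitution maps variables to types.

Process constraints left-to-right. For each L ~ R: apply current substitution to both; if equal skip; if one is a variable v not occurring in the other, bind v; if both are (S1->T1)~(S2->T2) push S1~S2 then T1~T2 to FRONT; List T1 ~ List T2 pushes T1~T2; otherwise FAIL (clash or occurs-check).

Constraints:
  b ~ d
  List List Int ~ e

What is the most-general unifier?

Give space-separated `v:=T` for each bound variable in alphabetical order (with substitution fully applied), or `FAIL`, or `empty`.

Answer: b:=d e:=List List Int

Derivation:
step 1: unify b ~ d  [subst: {-} | 1 pending]
  bind b := d
step 2: unify List List Int ~ e  [subst: {b:=d} | 0 pending]
  bind e := List List Int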